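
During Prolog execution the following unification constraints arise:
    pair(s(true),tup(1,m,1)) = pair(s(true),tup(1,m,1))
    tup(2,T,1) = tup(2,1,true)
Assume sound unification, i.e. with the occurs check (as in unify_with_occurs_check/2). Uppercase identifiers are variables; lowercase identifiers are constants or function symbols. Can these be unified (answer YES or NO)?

NO

Delete trivial equation pair(s(true),tup(1,m,1)) = pair(s(true),tup(1,m,1)).
Decompose tup/3: 2 = 2,  T = 1,  1 = true.
Delete trivial equation 2 = 2.
Bind T := 1; no other remaining equation mentions T.
Clash: constants 1 and true differ; no unifier exists.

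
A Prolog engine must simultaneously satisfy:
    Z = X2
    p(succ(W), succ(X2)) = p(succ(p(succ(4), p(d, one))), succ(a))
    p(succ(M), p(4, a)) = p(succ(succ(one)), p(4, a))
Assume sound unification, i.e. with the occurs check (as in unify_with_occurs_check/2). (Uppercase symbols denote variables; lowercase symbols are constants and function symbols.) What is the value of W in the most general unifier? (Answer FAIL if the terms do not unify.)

p(succ(4), p(d, one))

Bind Z := X2; no other remaining equation mentions Z.
Decompose p/2: succ(W) = succ(p(succ(4), p(d, one))),  succ(X2) = succ(a).
Decompose succ/1: W = p(succ(4), p(d, one)).
Bind W := p(succ(4), p(d, one)); no other remaining equation mentions W.
Decompose succ/1: X2 = a.
Bind X2 := a; no other remaining equation mentions X2. Substituting into the earlier binding gives Z := a.
Decompose p/2: succ(M) = succ(succ(one)),  p(4, a) = p(4, a).
Decompose succ/1: M = succ(one).
Bind M := succ(one); no other remaining equation mentions M.
Delete trivial equation p(4, a) = p(4, a).
MGU = { Z ↦ a, W ↦ p(succ(4), p(d, one)), X2 ↦ a, M ↦ succ(one) }, so W ↦ p(succ(4), p(d, one)).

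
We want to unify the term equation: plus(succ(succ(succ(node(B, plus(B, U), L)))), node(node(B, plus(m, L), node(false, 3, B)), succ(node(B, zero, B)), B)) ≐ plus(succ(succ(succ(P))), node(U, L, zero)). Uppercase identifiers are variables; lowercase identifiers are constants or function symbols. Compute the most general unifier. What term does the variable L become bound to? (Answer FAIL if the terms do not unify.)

Decompose plus/2: succ(succ(succ(node(B, plus(B, U), L)))) ≐ succ(succ(succ(P))),  node(node(B, plus(m, L), node(false, 3, B)), succ(node(B, zero, B)), B) ≐ node(U, L, zero).
Decompose succ/1: succ(succ(node(B, plus(B, U), L))) ≐ succ(succ(P)).
Decompose succ/1: succ(node(B, plus(B, U), L)) ≐ succ(P).
Decompose succ/1: node(B, plus(B, U), L) ≐ P.
Bind P := node(B, plus(B, U), L); no other remaining equation mentions P.
Decompose node/3: node(B, plus(m, L), node(false, 3, B)) ≐ U,  succ(node(B, zero, B)) ≐ L,  B ≐ zero.
Bind U := node(B, plus(m, L), node(false, 3, B)); no other remaining equation mentions U. Substituting into the earlier binding gives P := node(B, plus(B, node(B, plus(m, L), node(false, 3, B))), L).
Bind L := succ(node(B, zero, B)); no other remaining equation mentions L. Substituting into the earlier bindings gives P := node(B, plus(B, node(B, plus(m, succ(node(B, zero, B))), node(false, 3, B))), succ(node(B, zero, B))), U := node(B, plus(m, succ(node(B, zero, B))), node(false, 3, B)).
Bind B := zero. Substituting into the earlier bindings gives P := node(zero, plus(zero, node(zero, plus(m, succ(node(zero, zero, zero))), node(false, 3, zero))), succ(node(zero, zero, zero))), U := node(zero, plus(m, succ(node(zero, zero, zero))), node(false, 3, zero)), L := succ(node(zero, zero, zero)).
MGU = { P := node(zero, plus(zero, node(zero, plus(m, succ(node(zero, zero, zero))), node(false, 3, zero))), succ(node(zero, zero, zero))), U := node(zero, plus(m, succ(node(zero, zero, zero))), node(false, 3, zero)), L := succ(node(zero, zero, zero)), B := zero }, so L := succ(node(zero, zero, zero)).

succ(node(zero, zero, zero))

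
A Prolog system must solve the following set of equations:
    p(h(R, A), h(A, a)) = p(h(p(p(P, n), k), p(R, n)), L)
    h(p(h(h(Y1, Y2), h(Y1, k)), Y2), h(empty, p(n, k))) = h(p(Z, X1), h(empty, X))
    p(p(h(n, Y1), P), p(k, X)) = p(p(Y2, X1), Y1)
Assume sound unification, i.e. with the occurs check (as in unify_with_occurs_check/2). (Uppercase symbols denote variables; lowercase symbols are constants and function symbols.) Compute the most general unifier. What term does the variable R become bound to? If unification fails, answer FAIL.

Decompose p/2: h(R, A) = h(p(p(P, n), k), p(R, n)),  h(A, a) = L.
Decompose h/2: R = p(p(P, n), k),  A = p(R, n).
Bind R := p(p(P, n), k); substituting into the one remaining equation that mentions R gives: A = p(p(p(P, n), k), n).
Bind A := p(p(p(P, n), k), n); substituting into the one remaining equation that mentions A gives: h(p(p(p(P, n), k), n), a) = L.
Bind L := h(p(p(p(P, n), k), n), a); no other remaining equation mentions L.
Decompose h/2: p(h(h(Y1, Y2), h(Y1, k)), Y2) = p(Z, X1),  h(empty, p(n, k)) = h(empty, X).
Decompose p/2: h(h(Y1, Y2), h(Y1, k)) = Z,  Y2 = X1.
Bind Z := h(h(Y1, Y2), h(Y1, k)); no other remaining equation mentions Z.
Bind Y2 := X1; substituting into the one remaining equation that mentions Y2 gives: p(p(h(n, Y1), P), p(k, X)) = p(p(X1, X1), Y1). Substituting into the earlier binding gives Z := h(h(Y1, X1), h(Y1, k)).
Decompose h/2: empty = empty,  p(n, k) = X.
Delete trivial equation empty = empty.
Bind X := p(n, k); substituting into the remaining equation gives: p(p(h(n, Y1), P), p(k, p(n, k))) = p(p(X1, X1), Y1).
Decompose p/2: p(h(n, Y1), P) = p(X1, X1),  p(k, p(n, k)) = Y1.
Decompose p/2: h(n, Y1) = X1,  P = X1.
Bind X1 := h(n, Y1); substituting into the one remaining equation that mentions X1 gives: P = h(n, Y1). Substituting into the earlier bindings gives Z := h(h(Y1, h(n, Y1)), h(Y1, k)), Y2 := h(n, Y1).
Bind P := h(n, Y1); no other remaining equation mentions P. Substituting into the earlier bindings gives R := p(p(h(n, Y1), n), k), A := p(p(p(h(n, Y1), n), k), n), L := h(p(p(p(h(n, Y1), n), k), n), a).
Bind Y1 := p(k, p(n, k)). Substituting into the earlier bindings gives R := p(p(h(n, p(k, p(n, k))), n), k), A := p(p(p(h(n, p(k, p(n, k))), n), k), n), L := h(p(p(p(h(n, p(k, p(n, k))), n), k), n), a), Z := h(h(p(k, p(n, k)), h(n, p(k, p(n, k)))), h(p(k, p(n, k)), k)), Y2 := h(n, p(k, p(n, k))), X1 := h(n, p(k, p(n, k))), P := h(n, p(k, p(n, k))).
MGU = { R ↦ p(p(h(n, p(k, p(n, k))), n), k), A ↦ p(p(p(h(n, p(k, p(n, k))), n), k), n), L ↦ h(p(p(p(h(n, p(k, p(n, k))), n), k), n), a), Z ↦ h(h(p(k, p(n, k)), h(n, p(k, p(n, k)))), h(p(k, p(n, k)), k)), Y2 ↦ h(n, p(k, p(n, k))), X ↦ p(n, k), X1 ↦ h(n, p(k, p(n, k))), P ↦ h(n, p(k, p(n, k))), Y1 ↦ p(k, p(n, k)) }, so R ↦ p(p(h(n, p(k, p(n, k))), n), k).

p(p(h(n, p(k, p(n, k))), n), k)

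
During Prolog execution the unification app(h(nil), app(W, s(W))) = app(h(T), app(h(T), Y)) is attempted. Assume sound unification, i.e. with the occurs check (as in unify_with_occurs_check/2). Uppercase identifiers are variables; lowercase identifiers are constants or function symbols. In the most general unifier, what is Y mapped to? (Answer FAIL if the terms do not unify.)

Decompose app/2: h(nil) = h(T),  app(W, s(W)) = app(h(T), Y).
Decompose h/1: nil = T.
Bind T := nil; substituting into the remaining equation gives: app(W, s(W)) = app(h(nil), Y).
Decompose app/2: W = h(nil),  s(W) = Y.
Bind W := h(nil); substituting into the remaining equation gives: s(h(nil)) = Y.
Bind Y := s(h(nil)).
MGU = { T ↦ nil, W ↦ h(nil), Y ↦ s(h(nil)) }, so Y ↦ s(h(nil)).

s(h(nil))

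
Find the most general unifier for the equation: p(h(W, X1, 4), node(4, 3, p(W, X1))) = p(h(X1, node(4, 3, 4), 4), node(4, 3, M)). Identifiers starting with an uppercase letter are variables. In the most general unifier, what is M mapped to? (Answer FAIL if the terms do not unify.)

p(node(4, 3, 4), node(4, 3, 4))

Decompose p/2: h(W, X1, 4) = h(X1, node(4, 3, 4), 4),  node(4, 3, p(W, X1)) = node(4, 3, M).
Decompose h/3: W = X1,  X1 = node(4, 3, 4),  4 = 4.
Bind W := X1; substituting into the one remaining equation that mentions W gives: node(4, 3, p(X1, X1)) = node(4, 3, M).
Bind X1 := node(4, 3, 4); substituting into the one remaining equation that mentions X1 gives: node(4, 3, p(node(4, 3, 4), node(4, 3, 4))) = node(4, 3, M). Substituting into the earlier binding gives W := node(4, 3, 4).
Delete trivial equation 4 = 4.
Decompose node/3: 4 = 4,  3 = 3,  p(node(4, 3, 4), node(4, 3, 4)) = M.
Delete trivial equation 4 = 4.
Delete trivial equation 3 = 3.
Bind M := p(node(4, 3, 4), node(4, 3, 4)).
MGU = { W := node(4, 3, 4), X1 := node(4, 3, 4), M := p(node(4, 3, 4), node(4, 3, 4)) }, so M := p(node(4, 3, 4), node(4, 3, 4)).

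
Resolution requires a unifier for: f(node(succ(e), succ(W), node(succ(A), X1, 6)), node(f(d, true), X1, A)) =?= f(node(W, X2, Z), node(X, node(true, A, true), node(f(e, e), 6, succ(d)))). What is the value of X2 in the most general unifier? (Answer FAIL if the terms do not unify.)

succ(succ(e))

Decompose f/2: node(succ(e), succ(W), node(succ(A), X1, 6)) =?= node(W, X2, Z),  node(f(d, true), X1, A) =?= node(X, node(true, A, true), node(f(e, e), 6, succ(d))).
Decompose node/3: succ(e) =?= W,  succ(W) =?= X2,  node(succ(A), X1, 6) =?= Z.
Bind W := succ(e); substituting into the one remaining equation that mentions W gives: succ(succ(e)) =?= X2.
Bind X2 := succ(succ(e)); no other remaining equation mentions X2.
Bind Z := node(succ(A), X1, 6); no other remaining equation mentions Z.
Decompose node/3: f(d, true) =?= X,  X1 =?= node(true, A, true),  A =?= node(f(e, e), 6, succ(d)).
Bind X := f(d, true); no other remaining equation mentions X.
Bind X1 := node(true, A, true); no other remaining equation mentions X1. Substituting into the earlier binding gives Z := node(succ(A), node(true, A, true), 6).
Bind A := node(f(e, e), 6, succ(d)). Substituting into the earlier bindings gives Z := node(succ(node(f(e, e), 6, succ(d))), node(true, node(f(e, e), 6, succ(d)), true), 6), X1 := node(true, node(f(e, e), 6, succ(d)), true).
MGU = { W := succ(e), X2 := succ(succ(e)), Z := node(succ(node(f(e, e), 6, succ(d))), node(true, node(f(e, e), 6, succ(d)), true), 6), X := f(d, true), X1 := node(true, node(f(e, e), 6, succ(d)), true), A := node(f(e, e), 6, succ(d)) }, so X2 := succ(succ(e)).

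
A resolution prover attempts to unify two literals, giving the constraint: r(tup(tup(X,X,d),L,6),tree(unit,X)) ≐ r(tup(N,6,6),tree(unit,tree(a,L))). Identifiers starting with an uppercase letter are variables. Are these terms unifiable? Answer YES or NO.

Decompose r/2: tup(tup(X,X,d),L,6) ≐ tup(N,6,6),  tree(unit,X) ≐ tree(unit,tree(a,L)).
Decompose tup/3: tup(X,X,d) ≐ N,  L ≐ 6,  6 ≐ 6.
Bind N := tup(X,X,d); no other remaining equation mentions N.
Bind L := 6; substituting into the one remaining equation that mentions L gives: tree(unit,X) ≐ tree(unit,tree(a,6)).
Delete trivial equation 6 ≐ 6.
Decompose tree/2: unit ≐ unit,  X ≐ tree(a,6).
Delete trivial equation unit ≐ unit.
Bind X := tree(a,6). Substituting into the earlier binding gives N := tup(tree(a,6),tree(a,6),d).
No equations remain and no clash or occurs-check failure arose, so a unifier exists.

YES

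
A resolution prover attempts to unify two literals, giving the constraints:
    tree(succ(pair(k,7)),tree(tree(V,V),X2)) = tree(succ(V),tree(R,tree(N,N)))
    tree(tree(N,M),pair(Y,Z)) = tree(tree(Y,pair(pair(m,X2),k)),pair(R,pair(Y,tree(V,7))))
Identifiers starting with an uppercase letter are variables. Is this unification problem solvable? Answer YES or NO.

YES

Decompose tree/2: succ(pair(k,7)) = succ(V),  tree(tree(V,V),X2) = tree(R,tree(N,N)).
Decompose succ/1: pair(k,7) = V.
Bind V := pair(k,7); substituting into the remaining equations gives: tree(tree(pair(k,7),pair(k,7)),X2) = tree(R,tree(N,N)),  tree(tree(N,M),pair(Y,Z)) = tree(tree(Y,pair(pair(m,X2),k)),pair(R,pair(Y,tree(pair(k,7),7)))).
Decompose tree/2: tree(pair(k,7),pair(k,7)) = R,  X2 = tree(N,N).
Bind R := tree(pair(k,7),pair(k,7)); substituting into the one remaining equation that mentions R gives: tree(tree(N,M),pair(Y,Z)) = tree(tree(Y,pair(pair(m,X2),k)),pair(tree(pair(k,7),pair(k,7)),pair(Y,tree(pair(k,7),7)))).
Bind X2 := tree(N,N); substituting into the remaining equation gives: tree(tree(N,M),pair(Y,Z)) = tree(tree(Y,pair(pair(m,tree(N,N)),k)),pair(tree(pair(k,7),pair(k,7)),pair(Y,tree(pair(k,7),7)))).
Decompose tree/2: tree(N,M) = tree(Y,pair(pair(m,tree(N,N)),k)),  pair(Y,Z) = pair(tree(pair(k,7),pair(k,7)),pair(Y,tree(pair(k,7),7))).
Decompose tree/2: N = Y,  M = pair(pair(m,tree(N,N)),k).
Bind N := Y; substituting into the one remaining equation that mentions N gives: M = pair(pair(m,tree(Y,Y)),k). Substituting into the earlier binding gives X2 := tree(Y,Y).
Bind M := pair(pair(m,tree(Y,Y)),k); no other remaining equation mentions M.
Decompose pair/2: Y = tree(pair(k,7),pair(k,7)),  Z = pair(Y,tree(pair(k,7),7)).
Bind Y := tree(pair(k,7),pair(k,7)); substituting into the remaining equation gives: Z = pair(tree(pair(k,7),pair(k,7)),tree(pair(k,7),7)). Substituting into the earlier bindings gives X2 := tree(tree(pair(k,7),pair(k,7)),tree(pair(k,7),pair(k,7))), N := tree(pair(k,7),pair(k,7)), M := pair(pair(m,tree(tree(pair(k,7),pair(k,7)),tree(pair(k,7),pair(k,7)))),k).
Bind Z := pair(tree(pair(k,7),pair(k,7)),tree(pair(k,7),7)).
No equations remain and no clash or occurs-check failure arose, so a unifier exists.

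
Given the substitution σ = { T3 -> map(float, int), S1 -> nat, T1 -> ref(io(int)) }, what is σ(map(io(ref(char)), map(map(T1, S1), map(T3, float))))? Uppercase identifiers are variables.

Replace each occurrence of T3 with map(float, int).
Replace each occurrence of S1 with nat.
Replace each occurrence of T1 with ref(io(int)).
Result: map(io(ref(char)), map(map(ref(io(int)), nat), map(map(float, int), float))).

map(io(ref(char)), map(map(ref(io(int)), nat), map(map(float, int), float)))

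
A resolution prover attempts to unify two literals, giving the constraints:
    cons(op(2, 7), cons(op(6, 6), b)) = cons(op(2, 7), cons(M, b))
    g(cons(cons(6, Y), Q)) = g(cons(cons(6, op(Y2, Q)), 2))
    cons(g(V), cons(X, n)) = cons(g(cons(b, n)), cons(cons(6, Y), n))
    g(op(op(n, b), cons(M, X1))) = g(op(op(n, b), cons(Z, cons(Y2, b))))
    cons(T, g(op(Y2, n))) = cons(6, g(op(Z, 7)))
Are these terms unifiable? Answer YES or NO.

NO

Decompose cons/2: op(2, 7) = op(2, 7),  cons(op(6, 6), b) = cons(M, b).
Delete trivial equation op(2, 7) = op(2, 7).
Decompose cons/2: op(6, 6) = M,  b = b.
Bind M := op(6, 6); substituting into the one remaining equation that mentions M gives: g(op(op(n, b), cons(op(6, 6), X1))) = g(op(op(n, b), cons(Z, cons(Y2, b)))).
Delete trivial equation b = b.
Decompose g/1: cons(cons(6, Y), Q) = cons(cons(6, op(Y2, Q)), 2).
Decompose cons/2: cons(6, Y) = cons(6, op(Y2, Q)),  Q = 2.
Decompose cons/2: 6 = 6,  Y = op(Y2, Q).
Delete trivial equation 6 = 6.
Bind Y := op(Y2, Q); substituting into the one remaining equation that mentions Y gives: cons(g(V), cons(X, n)) = cons(g(cons(b, n)), cons(cons(6, op(Y2, Q)), n)).
Bind Q := 2; substituting into the one remaining equation that mentions Q gives: cons(g(V), cons(X, n)) = cons(g(cons(b, n)), cons(cons(6, op(Y2, 2)), n)). Substituting into the earlier binding gives Y := op(Y2, 2).
Decompose cons/2: g(V) = g(cons(b, n)),  cons(X, n) = cons(cons(6, op(Y2, 2)), n).
Decompose g/1: V = cons(b, n).
Bind V := cons(b, n); no other remaining equation mentions V.
Decompose cons/2: X = cons(6, op(Y2, 2)),  n = n.
Bind X := cons(6, op(Y2, 2)); no other remaining equation mentions X.
Delete trivial equation n = n.
Decompose g/1: op(op(n, b), cons(op(6, 6), X1)) = op(op(n, b), cons(Z, cons(Y2, b))).
Decompose op/2: op(n, b) = op(n, b),  cons(op(6, 6), X1) = cons(Z, cons(Y2, b)).
Delete trivial equation op(n, b) = op(n, b).
Decompose cons/2: op(6, 6) = Z,  X1 = cons(Y2, b).
Bind Z := op(6, 6); substituting into the one remaining equation that mentions Z gives: cons(T, g(op(Y2, n))) = cons(6, g(op(op(6, 6), 7))).
Bind X1 := cons(Y2, b); no other remaining equation mentions X1.
Decompose cons/2: T = 6,  g(op(Y2, n)) = g(op(op(6, 6), 7)).
Bind T := 6; no other remaining equation mentions T.
Decompose g/1: op(Y2, n) = op(op(6, 6), 7).
Decompose op/2: Y2 = op(6, 6),  n = 7.
Bind Y2 := op(6, 6); no other remaining equation mentions Y2. Substituting into the earlier bindings gives Y := op(op(6, 6), 2), X := cons(6, op(op(6, 6), 2)), X1 := cons(op(6, 6), b).
Clash: constants n and 7 differ; no unifier exists.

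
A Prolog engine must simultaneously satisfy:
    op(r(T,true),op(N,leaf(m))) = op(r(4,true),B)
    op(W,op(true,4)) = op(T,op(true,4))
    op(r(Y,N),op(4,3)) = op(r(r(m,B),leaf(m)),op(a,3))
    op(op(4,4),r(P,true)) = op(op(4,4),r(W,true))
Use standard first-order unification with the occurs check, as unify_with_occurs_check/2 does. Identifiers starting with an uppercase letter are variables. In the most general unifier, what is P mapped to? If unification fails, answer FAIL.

FAIL

Decompose op/2: r(T,true) = r(4,true),  op(N,leaf(m)) = B.
Decompose r/2: T = 4,  true = true.
Bind T := 4; substituting into the one remaining equation that mentions T gives: op(W,op(true,4)) = op(4,op(true,4)).
Delete trivial equation true = true.
Bind B := op(N,leaf(m)); substituting into the one remaining equation that mentions B gives: op(r(Y,N),op(4,3)) = op(r(r(m,op(N,leaf(m))),leaf(m)),op(a,3)).
Decompose op/2: W = 4,  op(true,4) = op(true,4).
Bind W := 4; substituting into the one remaining equation that mentions W gives: op(op(4,4),r(P,true)) = op(op(4,4),r(4,true)).
Delete trivial equation op(true,4) = op(true,4).
Decompose op/2: r(Y,N) = r(r(m,op(N,leaf(m))),leaf(m)),  op(4,3) = op(a,3).
Decompose r/2: Y = r(m,op(N,leaf(m))),  N = leaf(m).
Bind Y := r(m,op(N,leaf(m))); no other remaining equation mentions Y.
Bind N := leaf(m); no other remaining equation mentions N. Substituting into the earlier bindings gives B := op(leaf(m),leaf(m)), Y := r(m,op(leaf(m),leaf(m))).
Decompose op/2: 4 = a,  3 = 3.
Clash: constants 4 and a differ; no unifier exists.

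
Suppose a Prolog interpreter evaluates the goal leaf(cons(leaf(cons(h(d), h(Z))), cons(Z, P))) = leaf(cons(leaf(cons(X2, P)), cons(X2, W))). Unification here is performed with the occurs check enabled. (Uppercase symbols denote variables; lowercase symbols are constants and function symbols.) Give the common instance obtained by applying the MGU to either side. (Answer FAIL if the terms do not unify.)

Decompose leaf/1: cons(leaf(cons(h(d), h(Z))), cons(Z, P)) = cons(leaf(cons(X2, P)), cons(X2, W)).
Decompose cons/2: leaf(cons(h(d), h(Z))) = leaf(cons(X2, P)),  cons(Z, P) = cons(X2, W).
Decompose leaf/1: cons(h(d), h(Z)) = cons(X2, P).
Decompose cons/2: h(d) = X2,  h(Z) = P.
Bind X2 := h(d); substituting into the one remaining equation that mentions X2 gives: cons(Z, P) = cons(h(d), W).
Bind P := h(Z); substituting into the remaining equation gives: cons(Z, h(Z)) = cons(h(d), W).
Decompose cons/2: Z = h(d),  h(Z) = W.
Bind Z := h(d); substituting into the remaining equation gives: h(h(d)) = W. Substituting into the earlier binding gives P := h(h(d)).
Bind W := h(h(d)).
Applying the MGU to either side gives leaf(cons(leaf(cons(h(d), h(h(d)))), cons(h(d), h(h(d))))).

leaf(cons(leaf(cons(h(d), h(h(d)))), cons(h(d), h(h(d)))))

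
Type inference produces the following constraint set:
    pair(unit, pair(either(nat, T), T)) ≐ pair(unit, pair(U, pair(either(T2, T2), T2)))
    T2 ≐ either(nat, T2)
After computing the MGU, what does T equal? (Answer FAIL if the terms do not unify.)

FAIL

Decompose pair/2: unit ≐ unit,  pair(either(nat, T), T) ≐ pair(U, pair(either(T2, T2), T2)).
Delete trivial equation unit ≐ unit.
Decompose pair/2: either(nat, T) ≐ U,  T ≐ pair(either(T2, T2), T2).
Bind U := either(nat, T); no other remaining equation mentions U.
Bind T := pair(either(T2, T2), T2); no other remaining equation mentions T. Substituting into the earlier binding gives U := either(nat, pair(either(T2, T2), T2)).
Occurs check fails: T2 occurs in either(nat, T2); the equation T2 ≐ either(nat, T2) has no finite solution.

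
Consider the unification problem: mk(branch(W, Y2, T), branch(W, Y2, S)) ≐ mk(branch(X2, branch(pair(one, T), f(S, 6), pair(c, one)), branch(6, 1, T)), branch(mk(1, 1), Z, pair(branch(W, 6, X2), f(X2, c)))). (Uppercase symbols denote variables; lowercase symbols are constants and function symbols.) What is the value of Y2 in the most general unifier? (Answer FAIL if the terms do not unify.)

FAIL

Decompose mk/2: branch(W, Y2, T) ≐ branch(X2, branch(pair(one, T), f(S, 6), pair(c, one)), branch(6, 1, T)),  branch(W, Y2, S) ≐ branch(mk(1, 1), Z, pair(branch(W, 6, X2), f(X2, c))).
Decompose branch/3: W ≐ X2,  Y2 ≐ branch(pair(one, T), f(S, 6), pair(c, one)),  T ≐ branch(6, 1, T).
Bind W := X2; substituting into the one remaining equation that mentions W gives: branch(X2, Y2, S) ≐ branch(mk(1, 1), Z, pair(branch(X2, 6, X2), f(X2, c))).
Bind Y2 := branch(pair(one, T), f(S, 6), pair(c, one)); substituting into the one remaining equation that mentions Y2 gives: branch(X2, branch(pair(one, T), f(S, 6), pair(c, one)), S) ≐ branch(mk(1, 1), Z, pair(branch(X2, 6, X2), f(X2, c))).
Occurs check fails: T occurs in branch(6, 1, T); the equation T ≐ branch(6, 1, T) has no finite solution.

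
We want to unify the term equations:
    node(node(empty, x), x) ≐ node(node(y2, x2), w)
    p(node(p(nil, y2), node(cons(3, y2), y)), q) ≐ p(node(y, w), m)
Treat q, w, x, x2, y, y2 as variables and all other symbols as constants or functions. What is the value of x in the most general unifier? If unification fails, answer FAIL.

Decompose node/2: node(empty, x) ≐ node(y2, x2),  x ≐ w.
Decompose node/2: empty ≐ y2,  x ≐ x2.
Bind y2 := empty; substituting into the one remaining equation that mentions y2 gives: p(node(p(nil, empty), node(cons(3, empty), y)), q) ≐ p(node(y, w), m).
Bind x := x2; substituting into the one remaining equation that mentions x gives: x2 ≐ w.
Bind x2 := w; no other remaining equation mentions x2. Substituting into the earlier binding gives x := w.
Decompose p/2: node(p(nil, empty), node(cons(3, empty), y)) ≐ node(y, w),  q ≐ m.
Decompose node/2: p(nil, empty) ≐ y,  node(cons(3, empty), y) ≐ w.
Bind y := p(nil, empty); substituting into the one remaining equation that mentions y gives: node(cons(3, empty), p(nil, empty)) ≐ w.
Bind w := node(cons(3, empty), p(nil, empty)); no other remaining equation mentions w. Substituting into the earlier bindings gives x := node(cons(3, empty), p(nil, empty)), x2 := node(cons(3, empty), p(nil, empty)).
Bind q := m.
MGU = { y2 := empty, x := node(cons(3, empty), p(nil, empty)), x2 := node(cons(3, empty), p(nil, empty)), y := p(nil, empty), w := node(cons(3, empty), p(nil, empty)), q := m }, so x := node(cons(3, empty), p(nil, empty)).

node(cons(3, empty), p(nil, empty))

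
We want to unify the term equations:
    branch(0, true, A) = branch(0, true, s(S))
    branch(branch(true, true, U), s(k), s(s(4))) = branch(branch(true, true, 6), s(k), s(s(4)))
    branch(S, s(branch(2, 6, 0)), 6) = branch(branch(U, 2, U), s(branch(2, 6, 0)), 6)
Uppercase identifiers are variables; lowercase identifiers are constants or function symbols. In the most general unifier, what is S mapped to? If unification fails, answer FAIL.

Decompose branch/3: 0 = 0,  true = true,  A = s(S).
Delete trivial equation 0 = 0.
Delete trivial equation true = true.
Bind A := s(S); no other remaining equation mentions A.
Decompose branch/3: branch(true, true, U) = branch(true, true, 6),  s(k) = s(k),  s(s(4)) = s(s(4)).
Decompose branch/3: true = true,  true = true,  U = 6.
Delete trivial equation true = true.
Delete trivial equation true = true.
Bind U := 6; substituting into the one remaining equation that mentions U gives: branch(S, s(branch(2, 6, 0)), 6) = branch(branch(6, 2, 6), s(branch(2, 6, 0)), 6).
Delete trivial equation s(k) = s(k).
Delete trivial equation s(s(4)) = s(s(4)).
Decompose branch/3: S = branch(6, 2, 6),  s(branch(2, 6, 0)) = s(branch(2, 6, 0)),  6 = 6.
Bind S := branch(6, 2, 6); no other remaining equation mentions S. Substituting into the earlier binding gives A := s(branch(6, 2, 6)).
Delete trivial equation s(branch(2, 6, 0)) = s(branch(2, 6, 0)).
Delete trivial equation 6 = 6.
MGU = { A ↦ s(branch(6, 2, 6)), U ↦ 6, S ↦ branch(6, 2, 6) }, so S ↦ branch(6, 2, 6).

branch(6, 2, 6)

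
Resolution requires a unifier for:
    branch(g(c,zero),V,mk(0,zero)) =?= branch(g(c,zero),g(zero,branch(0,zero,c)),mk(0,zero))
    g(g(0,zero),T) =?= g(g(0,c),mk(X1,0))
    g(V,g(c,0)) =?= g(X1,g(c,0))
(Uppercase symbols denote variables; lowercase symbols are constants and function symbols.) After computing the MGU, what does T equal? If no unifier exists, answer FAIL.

Decompose branch/3: g(c,zero) =?= g(c,zero),  V =?= g(zero,branch(0,zero,c)),  mk(0,zero) =?= mk(0,zero).
Delete trivial equation g(c,zero) =?= g(c,zero).
Bind V := g(zero,branch(0,zero,c)); substituting into the one remaining equation that mentions V gives: g(g(zero,branch(0,zero,c)),g(c,0)) =?= g(X1,g(c,0)).
Delete trivial equation mk(0,zero) =?= mk(0,zero).
Decompose g/2: g(0,zero) =?= g(0,c),  T =?= mk(X1,0).
Decompose g/2: 0 =?= 0,  zero =?= c.
Delete trivial equation 0 =?= 0.
Clash: constants zero and c differ; no unifier exists.

FAIL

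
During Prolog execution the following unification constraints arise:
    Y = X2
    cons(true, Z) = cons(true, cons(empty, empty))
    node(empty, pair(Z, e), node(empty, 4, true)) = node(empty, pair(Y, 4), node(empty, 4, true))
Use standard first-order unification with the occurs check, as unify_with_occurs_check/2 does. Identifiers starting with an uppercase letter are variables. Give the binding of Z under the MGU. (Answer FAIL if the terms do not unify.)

Bind Y := X2; substituting into the one remaining equation that mentions Y gives: node(empty, pair(Z, e), node(empty, 4, true)) = node(empty, pair(X2, 4), node(empty, 4, true)).
Decompose cons/2: true = true,  Z = cons(empty, empty).
Delete trivial equation true = true.
Bind Z := cons(empty, empty); substituting into the remaining equation gives: node(empty, pair(cons(empty, empty), e), node(empty, 4, true)) = node(empty, pair(X2, 4), node(empty, 4, true)).
Decompose node/3: empty = empty,  pair(cons(empty, empty), e) = pair(X2, 4),  node(empty, 4, true) = node(empty, 4, true).
Delete trivial equation empty = empty.
Decompose pair/2: cons(empty, empty) = X2,  e = 4.
Bind X2 := cons(empty, empty); no other remaining equation mentions X2. Substituting into the earlier binding gives Y := cons(empty, empty).
Clash: constants e and 4 differ; no unifier exists.

FAIL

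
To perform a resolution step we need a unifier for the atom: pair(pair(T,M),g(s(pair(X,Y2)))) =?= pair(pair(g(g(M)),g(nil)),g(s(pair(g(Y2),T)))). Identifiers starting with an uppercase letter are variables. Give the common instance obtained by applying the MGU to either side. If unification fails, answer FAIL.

pair(pair(g(g(g(nil))),g(nil)),g(s(pair(g(g(g(g(nil)))),g(g(g(nil)))))))

Decompose pair/2: pair(T,M) =?= pair(g(g(M)),g(nil)),  g(s(pair(X,Y2))) =?= g(s(pair(g(Y2),T))).
Decompose pair/2: T =?= g(g(M)),  M =?= g(nil).
Bind T := g(g(M)); substituting into the one remaining equation that mentions T gives: g(s(pair(X,Y2))) =?= g(s(pair(g(Y2),g(g(M))))).
Bind M := g(nil); substituting into the remaining equation gives: g(s(pair(X,Y2))) =?= g(s(pair(g(Y2),g(g(g(nil)))))). Substituting into the earlier binding gives T := g(g(g(nil))).
Decompose g/1: s(pair(X,Y2)) =?= s(pair(g(Y2),g(g(g(nil))))).
Decompose s/1: pair(X,Y2) =?= pair(g(Y2),g(g(g(nil)))).
Decompose pair/2: X =?= g(Y2),  Y2 =?= g(g(g(nil))).
Bind X := g(Y2); no other remaining equation mentions X.
Bind Y2 := g(g(g(nil))). Substituting into the earlier binding gives X := g(g(g(g(nil)))).
Applying the MGU to either side gives pair(pair(g(g(g(nil))),g(nil)),g(s(pair(g(g(g(g(nil)))),g(g(g(nil))))))).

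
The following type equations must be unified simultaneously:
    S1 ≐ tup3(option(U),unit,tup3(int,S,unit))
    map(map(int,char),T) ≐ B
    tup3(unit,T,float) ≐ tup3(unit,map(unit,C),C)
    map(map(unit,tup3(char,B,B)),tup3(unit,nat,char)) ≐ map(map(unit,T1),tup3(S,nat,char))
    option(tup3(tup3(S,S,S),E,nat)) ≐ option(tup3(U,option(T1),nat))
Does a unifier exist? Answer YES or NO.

Bind S1 := tup3(option(U),unit,tup3(int,S,unit)); no other remaining equation mentions S1.
Bind B := map(map(int,char),T); substituting into the one remaining equation that mentions B gives: map(map(unit,tup3(char,map(map(int,char),T),map(map(int,char),T))),tup3(unit,nat,char)) ≐ map(map(unit,T1),tup3(S,nat,char)).
Decompose tup3/3: unit ≐ unit,  T ≐ map(unit,C),  float ≐ C.
Delete trivial equation unit ≐ unit.
Bind T := map(unit,C); substituting into the one remaining equation that mentions T gives: map(map(unit,tup3(char,map(map(int,char),map(unit,C)),map(map(int,char),map(unit,C)))),tup3(unit,nat,char)) ≐ map(map(unit,T1),tup3(S,nat,char)). Substituting into the earlier binding gives B := map(map(int,char),map(unit,C)).
Bind C := float; substituting into the one remaining equation that mentions C gives: map(map(unit,tup3(char,map(map(int,char),map(unit,float)),map(map(int,char),map(unit,float)))),tup3(unit,nat,char)) ≐ map(map(unit,T1),tup3(S,nat,char)). Substituting into the earlier bindings gives B := map(map(int,char),map(unit,float)), T := map(unit,float).
Decompose map/2: map(unit,tup3(char,map(map(int,char),map(unit,float)),map(map(int,char),map(unit,float)))) ≐ map(unit,T1),  tup3(unit,nat,char) ≐ tup3(S,nat,char).
Decompose map/2: unit ≐ unit,  tup3(char,map(map(int,char),map(unit,float)),map(map(int,char),map(unit,float))) ≐ T1.
Delete trivial equation unit ≐ unit.
Bind T1 := tup3(char,map(map(int,char),map(unit,float)),map(map(int,char),map(unit,float))); substituting into the one remaining equation that mentions T1 gives: option(tup3(tup3(S,S,S),E,nat)) ≐ option(tup3(U,option(tup3(char,map(map(int,char),map(unit,float)),map(map(int,char),map(unit,float)))),nat)).
Decompose tup3/3: unit ≐ S,  nat ≐ nat,  char ≐ char.
Bind S := unit; substituting into the one remaining equation that mentions S gives: option(tup3(tup3(unit,unit,unit),E,nat)) ≐ option(tup3(U,option(tup3(char,map(map(int,char),map(unit,float)),map(map(int,char),map(unit,float)))),nat)). Substituting into the earlier binding gives S1 := tup3(option(U),unit,tup3(int,unit,unit)).
Delete trivial equation nat ≐ nat.
Delete trivial equation char ≐ char.
Decompose option/1: tup3(tup3(unit,unit,unit),E,nat) ≐ tup3(U,option(tup3(char,map(map(int,char),map(unit,float)),map(map(int,char),map(unit,float)))),nat).
Decompose tup3/3: tup3(unit,unit,unit) ≐ U,  E ≐ option(tup3(char,map(map(int,char),map(unit,float)),map(map(int,char),map(unit,float)))),  nat ≐ nat.
Bind U := tup3(unit,unit,unit); no other remaining equation mentions U. Substituting into the earlier binding gives S1 := tup3(option(tup3(unit,unit,unit)),unit,tup3(int,unit,unit)).
Bind E := option(tup3(char,map(map(int,char),map(unit,float)),map(map(int,char),map(unit,float)))); no other remaining equation mentions E.
Delete trivial equation nat ≐ nat.
No equations remain and no clash or occurs-check failure arose, so a unifier exists.

YES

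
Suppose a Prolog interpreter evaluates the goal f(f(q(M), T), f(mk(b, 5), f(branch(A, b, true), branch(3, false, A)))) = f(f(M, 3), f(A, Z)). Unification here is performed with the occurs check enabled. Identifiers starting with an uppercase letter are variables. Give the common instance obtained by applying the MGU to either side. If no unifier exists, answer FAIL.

FAIL

Decompose f/2: f(q(M), T) = f(M, 3),  f(mk(b, 5), f(branch(A, b, true), branch(3, false, A))) = f(A, Z).
Decompose f/2: q(M) = M,  T = 3.
Occurs check fails: M occurs in q(M); the equation M = q(M) has no finite solution.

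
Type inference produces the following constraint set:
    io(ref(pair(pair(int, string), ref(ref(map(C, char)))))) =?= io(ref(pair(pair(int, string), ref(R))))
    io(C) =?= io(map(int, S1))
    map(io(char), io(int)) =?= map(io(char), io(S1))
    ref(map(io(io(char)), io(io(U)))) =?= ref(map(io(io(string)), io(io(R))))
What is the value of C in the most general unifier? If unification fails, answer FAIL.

Decompose io/1: ref(pair(pair(int, string), ref(ref(map(C, char))))) =?= ref(pair(pair(int, string), ref(R))).
Decompose ref/1: pair(pair(int, string), ref(ref(map(C, char)))) =?= pair(pair(int, string), ref(R)).
Decompose pair/2: pair(int, string) =?= pair(int, string),  ref(ref(map(C, char))) =?= ref(R).
Delete trivial equation pair(int, string) =?= pair(int, string).
Decompose ref/1: ref(map(C, char)) =?= R.
Bind R := ref(map(C, char)); substituting into the one remaining equation that mentions R gives: ref(map(io(io(char)), io(io(U)))) =?= ref(map(io(io(string)), io(io(ref(map(C, char)))))).
Decompose io/1: C =?= map(int, S1).
Bind C := map(int, S1); substituting into the one remaining equation that mentions C gives: ref(map(io(io(char)), io(io(U)))) =?= ref(map(io(io(string)), io(io(ref(map(map(int, S1), char)))))). Substituting into the earlier binding gives R := ref(map(map(int, S1), char)).
Decompose map/2: io(char) =?= io(char),  io(int) =?= io(S1).
Delete trivial equation io(char) =?= io(char).
Decompose io/1: int =?= S1.
Bind S1 := int; substituting into the remaining equation gives: ref(map(io(io(char)), io(io(U)))) =?= ref(map(io(io(string)), io(io(ref(map(map(int, int), char)))))). Substituting into the earlier bindings gives R := ref(map(map(int, int), char)), C := map(int, int).
Decompose ref/1: map(io(io(char)), io(io(U))) =?= map(io(io(string)), io(io(ref(map(map(int, int), char))))).
Decompose map/2: io(io(char)) =?= io(io(string)),  io(io(U)) =?= io(io(ref(map(map(int, int), char)))).
Decompose io/1: io(char) =?= io(string).
Decompose io/1: char =?= string.
Clash: constants char and string differ; no unifier exists.

FAIL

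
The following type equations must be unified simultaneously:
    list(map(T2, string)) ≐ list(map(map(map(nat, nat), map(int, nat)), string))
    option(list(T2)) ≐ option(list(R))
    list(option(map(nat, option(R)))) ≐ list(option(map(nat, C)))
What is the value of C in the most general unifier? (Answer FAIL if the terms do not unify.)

Decompose list/1: map(T2, string) ≐ map(map(map(nat, nat), map(int, nat)), string).
Decompose map/2: T2 ≐ map(map(nat, nat), map(int, nat)),  string ≐ string.
Bind T2 := map(map(nat, nat), map(int, nat)); substituting into the one remaining equation that mentions T2 gives: option(list(map(map(nat, nat), map(int, nat)))) ≐ option(list(R)).
Delete trivial equation string ≐ string.
Decompose option/1: list(map(map(nat, nat), map(int, nat))) ≐ list(R).
Decompose list/1: map(map(nat, nat), map(int, nat)) ≐ R.
Bind R := map(map(nat, nat), map(int, nat)); substituting into the remaining equation gives: list(option(map(nat, option(map(map(nat, nat), map(int, nat)))))) ≐ list(option(map(nat, C))).
Decompose list/1: option(map(nat, option(map(map(nat, nat), map(int, nat))))) ≐ option(map(nat, C)).
Decompose option/1: map(nat, option(map(map(nat, nat), map(int, nat)))) ≐ map(nat, C).
Decompose map/2: nat ≐ nat,  option(map(map(nat, nat), map(int, nat))) ≐ C.
Delete trivial equation nat ≐ nat.
Bind C := option(map(map(nat, nat), map(int, nat))).
MGU = { T2 -> map(map(nat, nat), map(int, nat)), R -> map(map(nat, nat), map(int, nat)), C -> option(map(map(nat, nat), map(int, nat))) }, so C -> option(map(map(nat, nat), map(int, nat))).

option(map(map(nat, nat), map(int, nat)))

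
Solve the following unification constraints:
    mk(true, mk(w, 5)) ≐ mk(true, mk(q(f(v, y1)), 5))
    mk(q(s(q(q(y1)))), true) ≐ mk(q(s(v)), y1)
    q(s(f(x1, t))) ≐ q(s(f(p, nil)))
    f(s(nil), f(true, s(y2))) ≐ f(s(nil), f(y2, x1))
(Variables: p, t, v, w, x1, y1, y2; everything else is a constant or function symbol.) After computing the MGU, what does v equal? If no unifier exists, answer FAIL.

q(q(true))

Decompose mk/2: true ≐ true,  mk(w, 5) ≐ mk(q(f(v, y1)), 5).
Delete trivial equation true ≐ true.
Decompose mk/2: w ≐ q(f(v, y1)),  5 ≐ 5.
Bind w := q(f(v, y1)); no other remaining equation mentions w.
Delete trivial equation 5 ≐ 5.
Decompose mk/2: q(s(q(q(y1)))) ≐ q(s(v)),  true ≐ y1.
Decompose q/1: s(q(q(y1))) ≐ s(v).
Decompose s/1: q(q(y1)) ≐ v.
Bind v := q(q(y1)); no other remaining equation mentions v. Substituting into the earlier binding gives w := q(f(q(q(y1)), y1)).
Bind y1 := true; no other remaining equation mentions y1. Substituting into the earlier bindings gives w := q(f(q(q(true)), true)), v := q(q(true)).
Decompose q/1: s(f(x1, t)) ≐ s(f(p, nil)).
Decompose s/1: f(x1, t) ≐ f(p, nil).
Decompose f/2: x1 ≐ p,  t ≐ nil.
Bind x1 := p; substituting into the one remaining equation that mentions x1 gives: f(s(nil), f(true, s(y2))) ≐ f(s(nil), f(y2, p)).
Bind t := nil; no other remaining equation mentions t.
Decompose f/2: s(nil) ≐ s(nil),  f(true, s(y2)) ≐ f(y2, p).
Delete trivial equation s(nil) ≐ s(nil).
Decompose f/2: true ≐ y2,  s(y2) ≐ p.
Bind y2 := true; substituting into the remaining equation gives: s(true) ≐ p.
Bind p := s(true). Substituting into the earlier binding gives x1 := s(true).
MGU = { w -> q(f(q(q(true)), true)), v -> q(q(true)), y1 -> true, x1 -> s(true), t -> nil, y2 -> true, p -> s(true) }, so v -> q(q(true)).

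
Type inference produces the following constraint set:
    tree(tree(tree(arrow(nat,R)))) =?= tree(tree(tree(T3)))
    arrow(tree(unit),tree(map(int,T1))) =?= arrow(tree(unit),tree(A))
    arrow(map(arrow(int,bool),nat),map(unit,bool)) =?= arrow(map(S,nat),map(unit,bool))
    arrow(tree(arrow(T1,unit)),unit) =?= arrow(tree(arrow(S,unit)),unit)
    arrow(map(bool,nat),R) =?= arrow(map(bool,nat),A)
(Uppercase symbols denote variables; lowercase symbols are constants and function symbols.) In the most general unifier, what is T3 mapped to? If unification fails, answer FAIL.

Decompose tree/1: tree(tree(arrow(nat,R))) =?= tree(tree(T3)).
Decompose tree/1: tree(arrow(nat,R)) =?= tree(T3).
Decompose tree/1: arrow(nat,R) =?= T3.
Bind T3 := arrow(nat,R); no other remaining equation mentions T3.
Decompose arrow/2: tree(unit) =?= tree(unit),  tree(map(int,T1)) =?= tree(A).
Delete trivial equation tree(unit) =?= tree(unit).
Decompose tree/1: map(int,T1) =?= A.
Bind A := map(int,T1); substituting into the one remaining equation that mentions A gives: arrow(map(bool,nat),R) =?= arrow(map(bool,nat),map(int,T1)).
Decompose arrow/2: map(arrow(int,bool),nat) =?= map(S,nat),  map(unit,bool) =?= map(unit,bool).
Decompose map/2: arrow(int,bool) =?= S,  nat =?= nat.
Bind S := arrow(int,bool); substituting into the one remaining equation that mentions S gives: arrow(tree(arrow(T1,unit)),unit) =?= arrow(tree(arrow(arrow(int,bool),unit)),unit).
Delete trivial equation nat =?= nat.
Delete trivial equation map(unit,bool) =?= map(unit,bool).
Decompose arrow/2: tree(arrow(T1,unit)) =?= tree(arrow(arrow(int,bool),unit)),  unit =?= unit.
Decompose tree/1: arrow(T1,unit) =?= arrow(arrow(int,bool),unit).
Decompose arrow/2: T1 =?= arrow(int,bool),  unit =?= unit.
Bind T1 := arrow(int,bool); substituting into the one remaining equation that mentions T1 gives: arrow(map(bool,nat),R) =?= arrow(map(bool,nat),map(int,arrow(int,bool))). Substituting into the earlier binding gives A := map(int,arrow(int,bool)).
Delete trivial equation unit =?= unit.
Delete trivial equation unit =?= unit.
Decompose arrow/2: map(bool,nat) =?= map(bool,nat),  R =?= map(int,arrow(int,bool)).
Delete trivial equation map(bool,nat) =?= map(bool,nat).
Bind R := map(int,arrow(int,bool)). Substituting into the earlier binding gives T3 := arrow(nat,map(int,arrow(int,bool))).
MGU = { T3 -> arrow(nat,map(int,arrow(int,bool))), A -> map(int,arrow(int,bool)), S -> arrow(int,bool), T1 -> arrow(int,bool), R -> map(int,arrow(int,bool)) }, so T3 -> arrow(nat,map(int,arrow(int,bool))).

arrow(nat,map(int,arrow(int,bool)))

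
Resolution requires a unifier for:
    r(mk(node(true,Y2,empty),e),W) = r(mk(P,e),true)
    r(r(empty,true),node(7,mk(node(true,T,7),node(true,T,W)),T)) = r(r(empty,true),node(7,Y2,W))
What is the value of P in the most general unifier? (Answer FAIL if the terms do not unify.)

Decompose r/2: mk(node(true,Y2,empty),e) = mk(P,e),  W = true.
Decompose mk/2: node(true,Y2,empty) = P,  e = e.
Bind P := node(true,Y2,empty); no other remaining equation mentions P.
Delete trivial equation e = e.
Bind W := true; substituting into the remaining equation gives: r(r(empty,true),node(7,mk(node(true,T,7),node(true,T,true)),T)) = r(r(empty,true),node(7,Y2,true)).
Decompose r/2: r(empty,true) = r(empty,true),  node(7,mk(node(true,T,7),node(true,T,true)),T) = node(7,Y2,true).
Delete trivial equation r(empty,true) = r(empty,true).
Decompose node/3: 7 = 7,  mk(node(true,T,7),node(true,T,true)) = Y2,  T = true.
Delete trivial equation 7 = 7.
Bind Y2 := mk(node(true,T,7),node(true,T,true)); no other remaining equation mentions Y2. Substituting into the earlier binding gives P := node(true,mk(node(true,T,7),node(true,T,true)),empty).
Bind T := true. Substituting into the earlier bindings gives P := node(true,mk(node(true,true,7),node(true,true,true)),empty), Y2 := mk(node(true,true,7),node(true,true,true)).
MGU = { P := node(true,mk(node(true,true,7),node(true,true,true)),empty), W := true, Y2 := mk(node(true,true,7),node(true,true,true)), T := true }, so P := node(true,mk(node(true,true,7),node(true,true,true)),empty).

node(true,mk(node(true,true,7),node(true,true,true)),empty)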